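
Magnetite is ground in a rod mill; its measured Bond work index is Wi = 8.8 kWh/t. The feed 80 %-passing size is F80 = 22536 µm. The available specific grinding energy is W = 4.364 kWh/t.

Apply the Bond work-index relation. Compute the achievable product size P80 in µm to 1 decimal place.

W = 10 Wi (P80^-0.5 − F80^-0.5)
P80^-0.5 = F80^-0.5 + W/(10 Wi)
  = 4.3640/(10·8.8) + 1/√22536 = 0.049591 + 0.006661 = 0.056252
P80 = (1/0.056252)² = 17.7771² = 316.02 µm

P80 = 316.0 µm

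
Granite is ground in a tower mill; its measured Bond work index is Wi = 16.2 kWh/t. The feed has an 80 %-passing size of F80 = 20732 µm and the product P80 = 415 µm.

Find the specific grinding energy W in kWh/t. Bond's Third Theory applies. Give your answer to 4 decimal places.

W = 10 Wi (P80^-0.5 − F80^-0.5)
1/√415 = 0.049088;  1/√20732 = 0.006945
W = 10·16.2·(0.049088 − 0.006945) = 6.8272 kWh/t

W = 6.8272 kWh/t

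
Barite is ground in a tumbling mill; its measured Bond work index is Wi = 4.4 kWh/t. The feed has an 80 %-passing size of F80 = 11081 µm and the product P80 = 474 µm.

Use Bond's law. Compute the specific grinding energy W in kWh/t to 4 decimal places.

W = 1.6030 kWh/t

W = 10 Wi (1/√P80 − 1/√F80)  [Bond]
1/√474 = 0.045932;  1/√11081 = 0.009500
W = 10·4.4·(0.045932 − 0.009500) = 1.6030 kWh/t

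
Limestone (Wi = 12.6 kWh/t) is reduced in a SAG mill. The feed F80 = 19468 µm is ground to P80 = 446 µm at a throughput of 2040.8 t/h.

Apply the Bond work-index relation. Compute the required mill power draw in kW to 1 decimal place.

P = 10333.0 kW

Bond:  W = 10 Wi (1/√P − 1/√F)
W = 10·12.6·(1/√446 − 1/√19468) = 10·12.6·(0.040184) = 5.0632 kWh/t
P = W·T = 5.0632·2040.8 = 10333.0 kW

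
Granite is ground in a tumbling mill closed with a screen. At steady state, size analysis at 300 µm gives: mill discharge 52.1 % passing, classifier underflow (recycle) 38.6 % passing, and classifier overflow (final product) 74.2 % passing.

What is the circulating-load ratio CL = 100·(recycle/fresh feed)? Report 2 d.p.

CL = 163.70 %

Two-product formula at 300 µm:
Fd + Rd = Ru + Fo ⇒ R/F = (o−d)/(d−u)
r = (74.2 − 52.1)/(52.1 − 38.6) = 22.1/13.5 = 1.6370
CL = 100·r = 163.70 %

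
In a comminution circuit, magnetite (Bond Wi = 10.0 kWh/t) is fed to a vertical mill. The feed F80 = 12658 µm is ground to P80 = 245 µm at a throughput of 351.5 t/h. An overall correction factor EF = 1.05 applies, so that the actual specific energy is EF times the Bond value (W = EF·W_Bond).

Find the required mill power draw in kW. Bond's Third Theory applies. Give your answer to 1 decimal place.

W = 10 Wi / √P80 − 10 Wi / √F80
W = 10·10.0·(1/√245 − 1/√12658) = 10·10.0·(0.054999) = 5.4999 kWh/t
With EF = 1.05: W = 5.4999·1.05 = 5.7749 kWh/t
Power = W × throughput = 5.7749 kWh/t × 351.5 t/h = 2029.9 kW

P = 2029.9 kW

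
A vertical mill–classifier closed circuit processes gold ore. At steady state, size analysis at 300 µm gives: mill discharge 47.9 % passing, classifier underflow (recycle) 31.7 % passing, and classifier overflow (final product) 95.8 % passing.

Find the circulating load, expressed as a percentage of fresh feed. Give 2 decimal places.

CL = 295.68 %

Classifier node, passing 300 µm:
Fd + Rd = Ru + Fo ⇒ R/F = (o−d)/(d−u)
r = (95.8 − 47.9)/(47.9 − 31.7) = 47.9/16.2 = 2.9568
CL = 100·r = 295.68 %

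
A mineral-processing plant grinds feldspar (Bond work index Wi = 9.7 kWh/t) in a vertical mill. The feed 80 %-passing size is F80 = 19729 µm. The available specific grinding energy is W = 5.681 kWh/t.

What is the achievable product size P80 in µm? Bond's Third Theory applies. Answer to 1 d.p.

W = 10·Wi·(P80^(-½) − F80^(-½))
P80^-0.5 = F80^-0.5 + W/(10 Wi)
  = 5.6810/(10·9.7) + 1/√19729 = 0.058567 + 0.007119 = 0.065686
P80 = (1/0.065686)² = 15.2238² = 231.77 µm

P80 = 231.8 µm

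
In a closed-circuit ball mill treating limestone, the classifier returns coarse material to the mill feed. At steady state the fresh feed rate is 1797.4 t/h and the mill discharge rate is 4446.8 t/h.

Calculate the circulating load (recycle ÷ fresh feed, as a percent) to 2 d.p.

CL = 147.40 %

Mill node: discharge = fresh + recycle.
R = M − F = 4446.8 − 1797.4 = 2649.4 t/h
CL = 100·R/F = 100·2649.4/1797.4 = 147.40 %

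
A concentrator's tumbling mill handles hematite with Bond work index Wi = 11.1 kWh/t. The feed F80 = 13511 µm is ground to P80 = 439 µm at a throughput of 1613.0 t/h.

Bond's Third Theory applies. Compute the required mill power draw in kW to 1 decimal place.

P = 7004.9 kW

Bond:  W = 10 Wi (1/√P − 1/√F)
W = 10·11.1·(1/√439 − 1/√13511) = 10·11.1·(0.039124) = 4.3428 kWh/t
P_mill = W·ṁ = 4.3428·1613.0 = 7004.9 kW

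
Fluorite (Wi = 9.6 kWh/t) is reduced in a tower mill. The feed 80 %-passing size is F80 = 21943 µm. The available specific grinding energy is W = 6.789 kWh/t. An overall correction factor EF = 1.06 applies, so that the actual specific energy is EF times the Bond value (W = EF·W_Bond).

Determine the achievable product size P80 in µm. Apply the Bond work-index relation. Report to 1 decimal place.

Bond: W = 10·Wi·(1/√P80 − 1/√F80)
W_Bond = W / EF = 6.789 / 1.06 = 6.4047 kWh/t
1/√P80 = 1/√F80 + W_Bond/(10·Wi)
  = 6.4047/(10·9.6) + 1/√21943 = 0.066716 + 0.006751 = 0.073467
P80 = (1/0.073467)² = 13.6116² = 185.28 µm

P80 = 185.3 µm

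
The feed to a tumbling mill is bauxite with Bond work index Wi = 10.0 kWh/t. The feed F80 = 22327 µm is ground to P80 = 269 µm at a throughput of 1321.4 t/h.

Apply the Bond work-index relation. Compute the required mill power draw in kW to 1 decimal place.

P = 7172.4 kW

W = 10·Wi·(P80^(-½) − F80^(-½))
W = 10·10.0·(1/√269 − 1/√22327) = 10·10.0·(0.054279) = 5.4279 kWh/t
Mill draw = 5.4279 × 1321.4 = 7172.4 kW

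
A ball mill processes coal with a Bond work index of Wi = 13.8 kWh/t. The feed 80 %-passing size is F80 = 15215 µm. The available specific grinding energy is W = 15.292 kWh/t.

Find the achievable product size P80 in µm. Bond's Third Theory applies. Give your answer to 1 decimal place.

P80 = 70.7 µm

W_Bond = 10·Wi·(1/√P₈₀ − 1/√F₈₀)
P80^-0.5 = F80^-0.5 + W/(10 Wi)
  = 15.2920/(10·13.8) + 1/√15215 = 0.110812 + 0.008107 = 0.118919
P80 = (1/0.118919)² = 8.4091² = 70.71 µm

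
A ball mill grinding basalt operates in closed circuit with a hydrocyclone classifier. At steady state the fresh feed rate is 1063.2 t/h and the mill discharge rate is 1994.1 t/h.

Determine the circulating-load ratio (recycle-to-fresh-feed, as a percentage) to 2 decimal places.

CL = 87.56 %

Discharge = new feed + return, hence
R = M − F = 1994.1 − 1063.2 = 930.9 t/h
CL = 100·R/F = 100·930.9/1063.2 = 87.56 %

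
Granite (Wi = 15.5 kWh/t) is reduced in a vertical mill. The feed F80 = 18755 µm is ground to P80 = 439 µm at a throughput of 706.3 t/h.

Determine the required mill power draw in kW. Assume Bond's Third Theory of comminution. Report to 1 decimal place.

W_Bond = 10·Wi·(1/√P₈₀ − 1/√F₈₀)
W = 10·15.5·(1/√439 − 1/√18755) = 10·15.5·(0.040425) = 6.2659 kWh/t
P = W·T = 6.2659·706.3 = 4425.6 kW

P = 4425.6 kW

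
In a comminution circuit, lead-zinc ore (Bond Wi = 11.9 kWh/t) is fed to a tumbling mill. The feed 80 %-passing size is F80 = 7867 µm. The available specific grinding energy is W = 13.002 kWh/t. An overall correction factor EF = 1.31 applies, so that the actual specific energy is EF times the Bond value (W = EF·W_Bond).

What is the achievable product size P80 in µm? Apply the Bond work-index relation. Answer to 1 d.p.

W_Bond = 10·Wi·(1/√P₈₀ − 1/√F₈₀)
W_Bond = W / EF = 13.002 / 1.31 = 9.9252 kWh/t
⇒ 1/√P80 = W_Bond/(10·Wi) + 1/√F80
  = 9.9252/(10·11.9) + 1/√7867 = 0.083405 + 0.011274 = 0.094679
P80 = (1/0.094679)² = 10.5620² = 111.55 µm

P80 = 111.6 µm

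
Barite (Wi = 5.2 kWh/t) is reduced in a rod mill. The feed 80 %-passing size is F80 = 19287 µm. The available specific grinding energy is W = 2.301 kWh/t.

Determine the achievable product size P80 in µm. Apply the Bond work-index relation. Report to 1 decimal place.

P80 = 377.8 µm

W = 10·Wi·[P80^(−½) − F80^(−½)]
1/√P80 = 1/√F80 + W/(10·Wi)
  = 2.3010/(10·5.2) + 1/√19287 = 0.044250 + 0.007201 = 0.051451
P80 = (1/0.051451)² = 19.4361² = 377.76 µm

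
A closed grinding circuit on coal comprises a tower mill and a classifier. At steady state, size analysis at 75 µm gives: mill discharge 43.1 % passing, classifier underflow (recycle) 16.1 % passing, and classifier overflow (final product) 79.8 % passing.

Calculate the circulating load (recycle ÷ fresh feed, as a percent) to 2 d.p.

CL = 135.93 %

Two-product formula at 75 µm:
d + r·d = r·u + o → r(d−u) = o−d
r = (79.8 − 43.1)/(43.1 − 16.1) = 36.7/27.0 = 1.3593
CL = 100·r = 135.93 %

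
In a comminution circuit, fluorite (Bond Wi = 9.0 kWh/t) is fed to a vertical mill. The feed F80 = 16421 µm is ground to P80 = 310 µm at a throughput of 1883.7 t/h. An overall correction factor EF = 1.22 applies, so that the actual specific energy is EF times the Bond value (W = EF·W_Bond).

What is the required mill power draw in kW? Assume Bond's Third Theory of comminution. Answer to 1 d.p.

W = 10·Wi·(P80^(-½) − F80^(-½))
W = 10·9.0·(1/√310 − 1/√16421) = 10·9.0·(0.048992) = 4.4093 kWh/t
Apply correction: 4.4093 × 1.22 = 5.3794 kWh/t
Power = W × throughput = 5.3794 kWh/t × 1883.7 t/h = 10133.1 kW

P = 10133.1 kW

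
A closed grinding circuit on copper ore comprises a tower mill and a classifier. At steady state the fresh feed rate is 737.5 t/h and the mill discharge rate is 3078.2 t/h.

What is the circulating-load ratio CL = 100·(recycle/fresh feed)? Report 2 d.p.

CL = 317.38 %

Steady state: M = F + R.
R = M − F = 3078.2 − 737.5 = 2340.7 t/h
CL = 100·R/F = 100·2340.7/737.5 = 317.38 %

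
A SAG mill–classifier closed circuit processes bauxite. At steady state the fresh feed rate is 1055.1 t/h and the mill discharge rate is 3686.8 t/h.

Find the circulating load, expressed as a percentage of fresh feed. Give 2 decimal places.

CL = 249.43 %

Discharge = new feed + return, hence
R = M − F = 3686.8 − 1055.1 = 2631.7 t/h
CL = 100·R/F = 100·2631.7/1055.1 = 249.43 %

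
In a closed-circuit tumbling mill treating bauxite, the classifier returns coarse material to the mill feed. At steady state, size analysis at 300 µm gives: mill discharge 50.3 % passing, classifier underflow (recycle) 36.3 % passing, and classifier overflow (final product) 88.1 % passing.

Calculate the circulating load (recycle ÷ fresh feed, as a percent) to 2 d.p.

CL = 270.00 %

Balance %-passing 300 µm (r = R/F):
Fd + Rd = Ru + Fo ⇒ R/F = (o−d)/(d−u)
r = (88.1 − 50.3)/(50.3 − 36.3) = 37.8/14.0 = 2.7000
CL = 100·r = 270.00 %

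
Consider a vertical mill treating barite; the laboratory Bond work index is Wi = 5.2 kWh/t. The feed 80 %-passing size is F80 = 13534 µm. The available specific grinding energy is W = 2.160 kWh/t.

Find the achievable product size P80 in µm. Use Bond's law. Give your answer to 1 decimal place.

P80 = 397.9 µm

W = 10 Wi (1/√P80 − 1/√F80)  [Bond]
1/√P80 = 1/√F80 + W/(10·Wi)
  = 2.1600/(10·5.2) + 1/√13534 = 0.041538 + 0.008596 = 0.050134
P80 = (1/0.050134)² = 19.9464² = 397.86 µm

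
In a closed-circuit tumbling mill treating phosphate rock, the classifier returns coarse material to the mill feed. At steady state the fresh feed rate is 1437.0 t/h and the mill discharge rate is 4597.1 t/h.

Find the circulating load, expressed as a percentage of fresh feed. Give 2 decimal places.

Discharge = new feed + return, hence
R = M − F = 4597.1 − 1437.0 = 3160.1 t/h
CL = 100·R/F = 100·3160.1/1437.0 = 219.91 %

CL = 219.91 %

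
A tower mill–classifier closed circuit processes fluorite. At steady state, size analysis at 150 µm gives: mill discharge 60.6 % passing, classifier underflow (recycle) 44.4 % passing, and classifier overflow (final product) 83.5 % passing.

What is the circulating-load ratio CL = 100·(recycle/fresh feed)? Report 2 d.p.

Classifier node, passing 150 µm:
r = (o − d)/(d − u)
r = (83.5 − 60.6)/(60.6 − 44.4) = 22.9/16.2 = 1.4136
CL = 100·r = 141.36 %

CL = 141.36 %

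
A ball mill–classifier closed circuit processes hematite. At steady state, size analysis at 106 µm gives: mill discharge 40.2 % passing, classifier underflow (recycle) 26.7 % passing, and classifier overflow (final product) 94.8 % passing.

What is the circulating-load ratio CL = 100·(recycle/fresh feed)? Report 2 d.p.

Two-product formula at 106 µm:
(1+r)·d = r·u + o ⇒ r = (o−d)/(d−u)
r = (94.8 − 40.2)/(40.2 − 26.7) = 54.6/13.5 = 4.0444
CL = 100·r = 404.44 %

CL = 404.44 %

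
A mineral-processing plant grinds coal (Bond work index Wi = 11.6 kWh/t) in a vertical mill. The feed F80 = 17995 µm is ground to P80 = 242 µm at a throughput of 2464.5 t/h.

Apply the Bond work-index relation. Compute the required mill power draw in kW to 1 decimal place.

Bond: W = 10·Wi·(1/√P80 − 1/√F80)
W = 10·11.6·(1/√242 − 1/√17995) = 10·11.6·(0.056828) = 6.5920 kWh/t
Power = W × throughput = 6.5920 kWh/t × 2464.5 t/h = 16246.1 kW

P = 16246.1 kW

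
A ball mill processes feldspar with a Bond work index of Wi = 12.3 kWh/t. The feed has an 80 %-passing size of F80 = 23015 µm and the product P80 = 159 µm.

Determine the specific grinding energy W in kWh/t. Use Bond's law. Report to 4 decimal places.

W = 10·Wi·(P80^(-½) − F80^(-½))
1/√159 = 0.079305;  1/√23015 = 0.006592
W = 10·12.3·(0.079305 − 0.006592) = 8.9438 kWh/t

W = 8.9438 kWh/t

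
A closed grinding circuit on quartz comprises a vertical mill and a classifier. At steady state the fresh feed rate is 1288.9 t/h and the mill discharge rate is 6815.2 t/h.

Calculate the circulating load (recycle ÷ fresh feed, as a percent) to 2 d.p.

CL = 428.76 %

M = F + R at steady state, so:
R = M − F = 6815.2 − 1288.9 = 5526.3 t/h
CL = 100·R/F = 100·5526.3/1288.9 = 428.76 %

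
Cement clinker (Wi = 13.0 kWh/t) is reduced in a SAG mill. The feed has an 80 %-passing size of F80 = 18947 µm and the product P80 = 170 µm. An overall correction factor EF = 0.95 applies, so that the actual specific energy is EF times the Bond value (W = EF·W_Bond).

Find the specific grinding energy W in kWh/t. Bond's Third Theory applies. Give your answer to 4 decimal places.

W = 8.5748 kWh/t

W = 10·Wi·[P80^(−½) − F80^(−½)]
1/√170 = 0.076696;  1/√18947 = 0.007265
W = 10·13.0·(0.076696 − 0.007265) = 9.0261 kWh/t
Corrected W = EF·W_Bond = 0.95·9.0261 = 8.5748 kWh/t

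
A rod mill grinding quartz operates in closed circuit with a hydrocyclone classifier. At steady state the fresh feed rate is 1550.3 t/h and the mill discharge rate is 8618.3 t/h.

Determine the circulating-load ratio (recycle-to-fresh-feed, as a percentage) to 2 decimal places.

CL = 455.91 %

Steady state: M = F + R.
R = M − F = 8618.3 − 1550.3 = 7068.0 t/h
CL = 100·R/F = 100·7068.0/1550.3 = 455.91 %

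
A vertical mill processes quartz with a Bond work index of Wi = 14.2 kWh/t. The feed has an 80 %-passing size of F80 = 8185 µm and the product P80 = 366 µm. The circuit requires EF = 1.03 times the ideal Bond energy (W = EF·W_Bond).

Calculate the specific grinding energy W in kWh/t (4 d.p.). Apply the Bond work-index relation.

W = 6.0285 kWh/t

W = 10·Wi·[P80^(−½) − F80^(−½)]
1/√366 = 0.052271;  1/√8185 = 0.011053
W = 10·14.2·(0.052271 − 0.011053) = 5.8529 kWh/t
W_actual = 1.03 × 5.8529 = 6.0285 kWh/t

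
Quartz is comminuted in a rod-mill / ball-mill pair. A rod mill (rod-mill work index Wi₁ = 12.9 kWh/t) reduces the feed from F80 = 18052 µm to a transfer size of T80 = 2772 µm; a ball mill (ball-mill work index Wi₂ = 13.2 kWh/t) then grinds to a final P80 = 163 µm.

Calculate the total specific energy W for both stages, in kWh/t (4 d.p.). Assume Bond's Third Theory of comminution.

W_Bond = 10·Wi·(1/√P₈₀ − 1/√F₈₀)
Stage 1 (18052→2772 µm, Wi₁=12.9): W₁ = 10·12.9·(0.018993 − 0.007443) = 1.4900 kWh/t
Stage 2 (2772→163 µm, Wi₂=13.2): W₂ = 10·13.2·(0.078326 − 0.018993) = 7.8319 kWh/t
W = W₁ + W₂ = 1.4900 + 7.8319 = 9.3219 kWh/t

W = 9.3219 kWh/t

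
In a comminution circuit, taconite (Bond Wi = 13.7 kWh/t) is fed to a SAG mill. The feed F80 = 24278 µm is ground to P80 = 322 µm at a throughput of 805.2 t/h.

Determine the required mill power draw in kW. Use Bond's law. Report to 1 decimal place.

P = 5439.5 kW

W = 10·Wi·(P80^(-½) − F80^(-½))
W = 10·13.7·(1/√322 − 1/√24278) = 10·13.7·(0.049310) = 6.7555 kWh/t
P = W·T = 6.7555·805.2 = 5439.5 kW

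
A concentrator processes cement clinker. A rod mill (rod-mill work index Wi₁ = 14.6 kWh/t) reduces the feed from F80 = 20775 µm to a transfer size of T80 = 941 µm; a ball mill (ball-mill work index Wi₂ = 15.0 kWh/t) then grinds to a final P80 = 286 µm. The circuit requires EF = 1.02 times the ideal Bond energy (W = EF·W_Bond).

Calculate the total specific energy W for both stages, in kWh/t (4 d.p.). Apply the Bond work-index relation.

W = 10·Wi·(P80^(-½) − F80^(-½))
Stage 1 (20775→941 µm, Wi₁=14.6): W₁ = 10·14.6·(0.032599 − 0.006938) = 3.7465 kWh/t
Stage 2 (941→286 µm, Wi₂=15.0): W₂ = 10·15.0·(0.059131 − 0.032599) = 3.9798 kWh/t
W = W₁ + W₂ = 3.7465 + 3.9798 = 7.7264 kWh/t
Apply correction: 7.7264 × 1.02 = 7.8809 kWh/t

W = 7.8809 kWh/t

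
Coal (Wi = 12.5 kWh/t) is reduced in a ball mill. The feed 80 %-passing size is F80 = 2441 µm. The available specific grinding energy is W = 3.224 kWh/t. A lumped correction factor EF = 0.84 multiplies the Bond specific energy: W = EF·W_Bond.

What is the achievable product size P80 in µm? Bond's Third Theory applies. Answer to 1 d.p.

P80 = 385.3 µm

W = 10·Wi·(P80^(-½) − F80^(-½))
W_Bond = W / EF = 3.224 / 0.84 = 3.8381 kWh/t
1/√P80 = 1/√F80 + W_Bond/(10·Wi)
  = 3.8381/(10·12.5) + 1/√2441 = 0.030705 + 0.020240 = 0.050945
P80 = (1/0.050945)² = 19.6290² = 385.30 µm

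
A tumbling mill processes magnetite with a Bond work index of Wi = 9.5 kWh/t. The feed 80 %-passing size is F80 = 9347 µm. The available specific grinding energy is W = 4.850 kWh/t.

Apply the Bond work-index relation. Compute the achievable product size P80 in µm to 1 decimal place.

W = 10 Wi (P80^-0.5 − F80^-0.5)
1/√P80 = 1/√F80 + W/(10·Wi)
  = 4.8500/(10·9.5) + 1/√9347 = 0.051053 + 0.010343 = 0.061396
P80 = (1/0.061396)² = 16.2877² = 265.29 µm

P80 = 265.3 µm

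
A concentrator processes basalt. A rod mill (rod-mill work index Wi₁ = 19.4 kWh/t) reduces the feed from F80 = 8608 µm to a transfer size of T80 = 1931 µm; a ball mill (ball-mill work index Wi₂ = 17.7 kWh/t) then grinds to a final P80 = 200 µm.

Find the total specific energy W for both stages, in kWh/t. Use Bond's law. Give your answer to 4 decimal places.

W = 10.8117 kWh/t

Bond: W = 10·Wi·(1/√P80 − 1/√F80)
Stage 1 (8608→1931 µm, Wi₁=19.4): W₁ = 10·19.4·(0.022757 − 0.010778) = 2.3238 kWh/t
Stage 2 (1931→200 µm, Wi₂=17.7): W₂ = 10·17.7·(0.070711 − 0.022757) = 8.4879 kWh/t
W = W₁ + W₂ = 2.3238 + 8.4879 = 10.8117 kWh/t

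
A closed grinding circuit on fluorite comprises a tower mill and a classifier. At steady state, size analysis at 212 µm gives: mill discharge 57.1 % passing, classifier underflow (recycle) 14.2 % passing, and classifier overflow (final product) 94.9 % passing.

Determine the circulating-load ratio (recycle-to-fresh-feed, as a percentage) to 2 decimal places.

Mass balance on the −212 µm fraction:
(1+r)d = ru + o → r = (o−d)/(d−u)
r = (94.9 − 57.1)/(57.1 − 14.2) = 37.8/42.9 = 0.8811
CL = 100·r = 88.11 %

CL = 88.11 %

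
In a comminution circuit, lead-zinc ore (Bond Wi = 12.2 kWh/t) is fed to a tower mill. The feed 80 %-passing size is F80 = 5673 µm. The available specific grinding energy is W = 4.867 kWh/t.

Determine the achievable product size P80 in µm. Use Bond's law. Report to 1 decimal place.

P80 = 353.7 µm

W = 10·Wi·[P80^(−½) − F80^(−½)]
P80^-0.5 = F80^-0.5 + W/(10 Wi)
  = 4.8670/(10·12.2) + 1/√5673 = 0.039893 + 0.013277 = 0.053170
P80 = (1/0.053170)² = 18.8075² = 353.72 µm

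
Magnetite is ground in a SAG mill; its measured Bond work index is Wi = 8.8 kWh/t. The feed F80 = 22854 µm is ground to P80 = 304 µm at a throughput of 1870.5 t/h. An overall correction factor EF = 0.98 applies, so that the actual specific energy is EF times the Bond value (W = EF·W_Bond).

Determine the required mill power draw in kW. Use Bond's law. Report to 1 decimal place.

W = 10·Wi·[P80^(−½) − F80^(−½)]
W = 10·8.8·(1/√304 − 1/√22854) = 10·8.8·(0.050739) = 4.4650 kWh/t
With EF = 0.98: W = 4.4650·0.98 = 4.3757 kWh/t
Power = W × throughput = 4.3757 kWh/t × 1870.5 t/h = 8184.8 kW

P = 8184.8 kW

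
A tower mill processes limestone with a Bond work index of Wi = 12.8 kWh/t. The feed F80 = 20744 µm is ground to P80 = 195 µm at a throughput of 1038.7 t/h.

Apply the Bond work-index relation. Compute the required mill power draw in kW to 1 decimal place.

P = 8597.9 kW

W = 10·Wi·(P80^(-½) − F80^(-½))
W = 10·12.8·(1/√195 − 1/√20744) = 10·12.8·(0.064668) = 8.2776 kWh/t
Power = W × throughput = 8.2776 kWh/t × 1038.7 t/h = 8597.9 kW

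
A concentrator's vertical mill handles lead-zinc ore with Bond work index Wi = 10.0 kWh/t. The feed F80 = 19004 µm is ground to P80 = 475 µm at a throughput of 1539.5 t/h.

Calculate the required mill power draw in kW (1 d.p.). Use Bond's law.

W = 10 Wi / √P80 − 10 Wi / √F80
W = 10·10.0·(1/√475 − 1/√19004) = 10·10.0·(0.038629) = 3.8629 kWh/t
Mill draw = 3.8629 × 1539.5 = 5947.0 kW

P = 5947.0 kW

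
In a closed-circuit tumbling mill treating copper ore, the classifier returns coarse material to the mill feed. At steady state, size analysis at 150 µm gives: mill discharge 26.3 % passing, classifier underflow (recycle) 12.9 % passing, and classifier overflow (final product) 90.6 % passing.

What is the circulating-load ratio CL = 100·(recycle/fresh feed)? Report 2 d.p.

Two-product formula at 150 µm:
(1+r)d = ru + o → r = (o−d)/(d−u)
r = (90.6 − 26.3)/(26.3 − 12.9) = 64.3/13.4 = 4.7985
CL = 100·r = 479.85 %

CL = 479.85 %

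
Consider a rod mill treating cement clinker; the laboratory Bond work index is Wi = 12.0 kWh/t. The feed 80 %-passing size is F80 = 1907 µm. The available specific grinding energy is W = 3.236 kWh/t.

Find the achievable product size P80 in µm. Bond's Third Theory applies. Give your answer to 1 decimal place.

Bond: W = 10·Wi·(1/√P80 − 1/√F80)
P80^(−½) = W/(10 Wi) + F80^(−½)
  = 3.2360/(10·12.0) + 1/√1907 = 0.026967 + 0.022899 = 0.049866
P80 = (1/0.049866)² = 20.0537² = 402.15 µm

P80 = 402.2 µm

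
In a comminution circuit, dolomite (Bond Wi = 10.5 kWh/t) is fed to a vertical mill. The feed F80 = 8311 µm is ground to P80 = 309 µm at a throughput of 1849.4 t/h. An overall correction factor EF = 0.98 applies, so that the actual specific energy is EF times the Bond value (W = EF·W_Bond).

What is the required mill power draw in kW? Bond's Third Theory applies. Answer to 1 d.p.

P = 8738.5 kW

W = 10·Wi·[P80^(−½) − F80^(−½)]
W = 10·10.5·(1/√309 − 1/√8311) = 10·10.5·(0.045919) = 4.8215 kWh/t
W_actual = 0.98 × 4.8215 = 4.7250 kWh/t
Power = W × throughput = 4.7250 kWh/t × 1849.4 t/h = 8738.5 kW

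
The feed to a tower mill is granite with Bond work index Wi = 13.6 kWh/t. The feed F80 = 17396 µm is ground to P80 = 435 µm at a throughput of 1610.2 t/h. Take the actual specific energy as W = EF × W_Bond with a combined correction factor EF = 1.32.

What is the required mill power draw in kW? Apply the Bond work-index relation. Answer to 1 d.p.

P = 11667.9 kW

W = 10 Wi / √P80 − 10 Wi / √F80
W = 10·13.6·(1/√435 − 1/√17396) = 10·13.6·(0.040364) = 5.4896 kWh/t
With EF = 1.32: W = 5.4896·1.32 = 7.2462 kWh/t
P_mill = W·ṁ = 7.2462·1610.2 = 11667.9 kW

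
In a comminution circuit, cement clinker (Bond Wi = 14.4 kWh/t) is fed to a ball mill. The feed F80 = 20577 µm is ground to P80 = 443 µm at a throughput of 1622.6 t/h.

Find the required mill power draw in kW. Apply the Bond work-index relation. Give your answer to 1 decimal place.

P = 9472.4 kW

W = 10 Wi / √P80 − 10 Wi / √F80
W = 10·14.4·(1/√443 − 1/√20577) = 10·14.4·(0.040540) = 5.8378 kWh/t
Mill draw = 5.8378 × 1622.6 = 9472.4 kW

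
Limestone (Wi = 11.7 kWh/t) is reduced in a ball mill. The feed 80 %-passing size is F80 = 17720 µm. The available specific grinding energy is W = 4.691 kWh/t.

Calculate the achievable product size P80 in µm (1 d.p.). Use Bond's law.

W_Bond = 10·Wi·(1/√P₈₀ − 1/√F₈₀)
⇒ 1/√P80 = W/(10·Wi) + 1/√F80
  = 4.6910/(10·11.7) + 1/√17720 = 0.040094 + 0.007512 = 0.047606
P80 = (1/0.047606)² = 21.0057² = 441.24 µm

P80 = 441.2 µm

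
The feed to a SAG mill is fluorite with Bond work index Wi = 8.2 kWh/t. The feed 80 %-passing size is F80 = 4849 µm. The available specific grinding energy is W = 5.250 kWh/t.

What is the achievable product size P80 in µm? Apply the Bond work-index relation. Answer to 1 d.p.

P80 = 162.8 µm

Bond:  W = 10 Wi (1/√P − 1/√F)
⇒ 1/√P80 = W/(10 Wi) + 1/√F80
  = 5.2500/(10·8.2) + 1/√4849 = 0.064024 + 0.014361 = 0.078385
P80 = (1/0.078385)² = 12.7575² = 162.75 µm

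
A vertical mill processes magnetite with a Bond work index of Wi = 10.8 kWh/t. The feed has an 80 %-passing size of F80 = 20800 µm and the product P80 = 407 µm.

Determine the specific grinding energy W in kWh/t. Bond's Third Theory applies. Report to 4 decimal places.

W = 4.6045 kWh/t

W_Bond = 10·Wi·(1/√P₈₀ − 1/√F₈₀)
1/√407 = 0.049568;  1/√20800 = 0.006934
W = 10·10.8·(0.049568 − 0.006934) = 4.6045 kWh/t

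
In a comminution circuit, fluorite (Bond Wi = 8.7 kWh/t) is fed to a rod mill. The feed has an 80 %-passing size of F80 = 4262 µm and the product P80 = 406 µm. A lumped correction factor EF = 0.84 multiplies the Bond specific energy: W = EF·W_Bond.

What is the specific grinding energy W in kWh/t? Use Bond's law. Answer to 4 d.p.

W = 2.5075 kWh/t

W = 10·Wi·(P80^(-½) − F80^(-½))
1/√406 = 0.049629;  1/√4262 = 0.015318
W = 10·8.7·(0.049629 − 0.015318) = 2.9851 kWh/t
With EF = 0.84: W = 2.9851·0.84 = 2.5075 kWh/t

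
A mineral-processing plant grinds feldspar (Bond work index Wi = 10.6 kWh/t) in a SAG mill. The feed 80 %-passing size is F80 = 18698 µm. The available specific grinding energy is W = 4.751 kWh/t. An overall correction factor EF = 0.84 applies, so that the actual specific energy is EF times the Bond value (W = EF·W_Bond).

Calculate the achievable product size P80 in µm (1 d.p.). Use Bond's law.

W = 10 Wi (P80^-0.5 − F80^-0.5)
W_Bond = W / EF = 4.751 / 0.84 = 5.6560 kWh/t
⇒ 1/√P80 = W_Bond/(10 Wi) + 1/√F80
  = 5.6560/(10·10.6) + 1/√18698 = 0.053358 + 0.007313 = 0.060671
P80 = (1/0.060671)² = 16.4823² = 271.67 µm

P80 = 271.7 µm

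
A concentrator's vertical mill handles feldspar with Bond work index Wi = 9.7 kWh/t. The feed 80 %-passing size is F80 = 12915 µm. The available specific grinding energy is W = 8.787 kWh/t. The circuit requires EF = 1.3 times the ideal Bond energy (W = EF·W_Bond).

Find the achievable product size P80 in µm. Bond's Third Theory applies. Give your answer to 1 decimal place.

P80 = 162.4 µm

W = 10 Wi / √P80 − 10 Wi / √F80
W_Bond = W / EF = 8.787 / 1.3 = 6.7592 kWh/t
P80^(−½) = W_Bond/(10 Wi) + F80^(−½)
  = 6.7592/(10·9.7) + 1/√12915 = 0.069683 + 0.008799 = 0.078482
P80 = (1/0.078482)² = 12.7417² = 162.35 µm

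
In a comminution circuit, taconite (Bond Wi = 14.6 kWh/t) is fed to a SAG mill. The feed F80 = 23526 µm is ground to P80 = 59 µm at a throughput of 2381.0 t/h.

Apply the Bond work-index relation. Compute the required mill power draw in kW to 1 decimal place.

P = 42990.6 kW

W = 10 Wi / √P80 − 10 Wi / √F80
W = 10·14.6·(1/√59 − 1/√23526) = 10·14.6·(0.123669) = 18.0557 kWh/t
P_mill = W·ṁ = 18.0557·2381.0 = 42990.6 kW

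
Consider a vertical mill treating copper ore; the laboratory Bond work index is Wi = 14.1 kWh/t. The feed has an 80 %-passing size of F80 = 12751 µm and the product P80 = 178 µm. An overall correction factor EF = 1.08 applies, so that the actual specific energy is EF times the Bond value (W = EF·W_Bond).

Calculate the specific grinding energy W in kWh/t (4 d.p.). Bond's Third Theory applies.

W = 10.0653 kWh/t

Bond:  W = 10 Wi (1/√P − 1/√F)
1/√178 = 0.074953;  1/√12751 = 0.008856
W = 10·14.1·(0.074953 − 0.008856) = 9.3197 kWh/t
W_actual = 1.08 × 9.3197 = 10.0653 kWh/t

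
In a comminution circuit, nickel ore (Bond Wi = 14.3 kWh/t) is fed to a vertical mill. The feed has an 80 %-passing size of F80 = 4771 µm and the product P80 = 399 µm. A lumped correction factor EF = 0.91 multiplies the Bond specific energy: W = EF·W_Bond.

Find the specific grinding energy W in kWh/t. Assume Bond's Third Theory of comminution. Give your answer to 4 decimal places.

W = 10·Wi·(P80^(-½) − F80^(-½))
1/√399 = 0.050063;  1/√4771 = 0.014478
W = 10·14.3·(0.050063 − 0.014478) = 5.0887 kWh/t
With EF = 0.91: W = 5.0887·0.91 = 4.6307 kWh/t

W = 4.6307 kWh/t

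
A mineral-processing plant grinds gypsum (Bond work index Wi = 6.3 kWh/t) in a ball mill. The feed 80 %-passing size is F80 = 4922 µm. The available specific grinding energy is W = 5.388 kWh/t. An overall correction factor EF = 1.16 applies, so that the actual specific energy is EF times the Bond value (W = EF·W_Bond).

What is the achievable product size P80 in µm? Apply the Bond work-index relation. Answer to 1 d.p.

P80 = 129.2 µm

W = 10·Wi·[P80^(−½) − F80^(−½)]
W_Bond = W / EF = 5.388 / 1.16 = 4.6448 kWh/t
⇒ 1/√P80 = W_Bond/(10·Wi) + 1/√F80
  = 4.6448/(10·6.3) + 1/√4922 = 0.073727 + 0.014254 = 0.087981
P80 = (1/0.087981)² = 11.3661² = 129.19 µm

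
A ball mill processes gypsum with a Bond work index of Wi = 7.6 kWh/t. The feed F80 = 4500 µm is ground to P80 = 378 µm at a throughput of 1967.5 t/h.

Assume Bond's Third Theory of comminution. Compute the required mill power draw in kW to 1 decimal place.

W = 10 Wi (P80^-0.5 − F80^-0.5)
W = 10·7.6·(1/√378 − 1/√4500) = 10·7.6·(0.036527) = 2.7761 kWh/t
P_mill = W·ṁ = 2.7761·1967.5 = 5461.9 kW

P = 5461.9 kW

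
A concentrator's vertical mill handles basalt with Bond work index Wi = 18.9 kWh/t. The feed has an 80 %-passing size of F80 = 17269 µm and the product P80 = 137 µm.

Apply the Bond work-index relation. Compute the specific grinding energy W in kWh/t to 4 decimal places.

W = 14.7091 kWh/t

W = 10 Wi (P80^-0.5 − F80^-0.5)
1/√137 = 0.085436;  1/√17269 = 0.007610
W = 10·18.9·(0.085436 − 0.007610) = 14.7091 kWh/t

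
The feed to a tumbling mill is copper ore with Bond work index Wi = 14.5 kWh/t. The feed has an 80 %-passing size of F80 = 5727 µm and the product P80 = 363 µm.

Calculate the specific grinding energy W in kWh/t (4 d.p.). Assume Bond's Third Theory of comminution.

W = 10 Wi (P80^-0.5 − F80^-0.5)
1/√363 = 0.052486;  1/√5727 = 0.013214
W = 10·14.5·(0.052486 − 0.013214) = 5.6945 kWh/t

W = 5.6945 kWh/t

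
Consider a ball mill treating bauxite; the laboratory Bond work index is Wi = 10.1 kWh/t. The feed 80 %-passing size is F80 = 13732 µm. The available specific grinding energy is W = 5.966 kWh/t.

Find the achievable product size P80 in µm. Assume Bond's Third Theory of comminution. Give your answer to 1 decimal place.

P80 = 218.8 µm

W = 10·Wi·[P80^(−½) − F80^(−½)]
P80^-0.5 = F80^-0.5 + W/(10 Wi)
  = 5.9660/(10·10.1) + 1/√13732 = 0.059069 + 0.008534 = 0.067603
P80 = (1/0.067603)² = 14.7923² = 218.81 µm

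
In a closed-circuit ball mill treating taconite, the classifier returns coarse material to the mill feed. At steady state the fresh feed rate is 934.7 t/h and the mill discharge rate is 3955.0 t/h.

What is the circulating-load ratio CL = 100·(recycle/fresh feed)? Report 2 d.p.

M = F + R at steady state, so:
R = M − F = 3955.0 − 934.7 = 3020.3 t/h
CL = 100·R/F = 100·3020.3/934.7 = 323.13 %

CL = 323.13 %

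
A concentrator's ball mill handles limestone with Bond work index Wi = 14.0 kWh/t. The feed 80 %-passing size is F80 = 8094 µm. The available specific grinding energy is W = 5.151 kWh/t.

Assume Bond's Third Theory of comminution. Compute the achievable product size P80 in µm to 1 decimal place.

W = 10 Wi (P80^-0.5 − F80^-0.5)
P80^(−½) = W/(10 Wi) + F80^(−½)
  = 5.1510/(10·14.0) + 1/√8094 = 0.036793 + 0.011115 = 0.047908
P80 = (1/0.047908)² = 20.8733² = 435.69 µm

P80 = 435.7 µm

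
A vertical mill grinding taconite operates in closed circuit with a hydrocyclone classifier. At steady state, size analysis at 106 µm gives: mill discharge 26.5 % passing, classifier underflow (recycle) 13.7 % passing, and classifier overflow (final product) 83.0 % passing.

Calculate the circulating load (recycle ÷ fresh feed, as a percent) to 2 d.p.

CL = 441.41 %

Balance %-passing 106 µm (r = R/F):
(1+r)·d = r·u + o ⇒ r = (o−d)/(d−u)
r = (83.0 − 26.5)/(26.5 − 13.7) = 56.5/12.8 = 4.4141
CL = 100·r = 441.41 %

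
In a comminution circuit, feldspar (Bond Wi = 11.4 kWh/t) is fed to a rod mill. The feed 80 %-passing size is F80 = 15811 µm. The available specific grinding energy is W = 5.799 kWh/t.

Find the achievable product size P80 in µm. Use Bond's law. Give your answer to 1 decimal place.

W = 10·Wi·(P80^(-½) − F80^(-½))
1/√P80 = 1/√F80 + W/(10·Wi)
  = 5.7990/(10·11.4) + 1/√15811 = 0.050868 + 0.007953 = 0.058821
P80 = (1/0.058821)² = 17.0007² = 289.02 µm

P80 = 289.0 µm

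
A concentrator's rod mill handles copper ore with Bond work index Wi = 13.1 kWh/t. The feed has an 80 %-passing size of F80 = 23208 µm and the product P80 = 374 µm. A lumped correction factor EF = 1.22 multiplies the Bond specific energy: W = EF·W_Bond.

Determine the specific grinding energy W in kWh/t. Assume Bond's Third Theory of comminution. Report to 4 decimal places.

W = 7.2150 kWh/t

Bond: W = 10·Wi·(1/√P80 − 1/√F80)
1/√374 = 0.051709;  1/√23208 = 0.006564
W = 10·13.1·(0.051709 − 0.006564) = 5.9139 kWh/t
Apply correction: 5.9139 × 1.22 = 7.2150 kWh/t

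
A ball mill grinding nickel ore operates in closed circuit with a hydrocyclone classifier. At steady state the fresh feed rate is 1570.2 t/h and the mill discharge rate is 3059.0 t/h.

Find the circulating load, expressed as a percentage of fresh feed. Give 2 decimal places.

CL = 94.82 %

Steady state: M = F + R.
R = M − F = 3059.0 − 1570.2 = 1488.8 t/h
CL = 100·R/F = 100·1488.8/1570.2 = 94.82 %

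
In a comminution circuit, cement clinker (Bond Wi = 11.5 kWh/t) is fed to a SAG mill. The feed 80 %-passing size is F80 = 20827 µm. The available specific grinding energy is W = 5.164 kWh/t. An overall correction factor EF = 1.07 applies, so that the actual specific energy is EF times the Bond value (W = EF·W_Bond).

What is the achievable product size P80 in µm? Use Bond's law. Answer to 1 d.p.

P80 = 418.3 µm

W = 10·Wi·[P80^(−½) − F80^(−½)]
W_Bond = W / EF = 5.164 / 1.07 = 4.8262 kWh/t
P80^-0.5 = F80^-0.5 + W_Bond/(10 Wi)
  = 4.8262/(10·11.5) + 1/√20827 = 0.041967 + 0.006929 = 0.048896
P80 = (1/0.048896)² = 20.4516² = 418.27 µm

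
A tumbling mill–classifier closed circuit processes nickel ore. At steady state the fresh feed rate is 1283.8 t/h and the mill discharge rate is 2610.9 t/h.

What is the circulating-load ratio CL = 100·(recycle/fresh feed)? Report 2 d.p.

CL = 103.37 %

Steady state: M = F + R.
R = M − F = 2610.9 − 1283.8 = 1327.1 t/h
CL = 100·R/F = 100·1327.1/1283.8 = 103.37 %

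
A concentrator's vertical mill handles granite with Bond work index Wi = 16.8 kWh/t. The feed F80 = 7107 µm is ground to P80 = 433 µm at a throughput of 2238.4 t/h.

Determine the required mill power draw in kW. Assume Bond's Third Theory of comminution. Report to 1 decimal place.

W = 10 Wi / √P80 − 10 Wi / √F80
W = 10·16.8·(1/√433 − 1/√7107) = 10·16.8·(0.036195) = 6.0808 kWh/t
Power = W × throughput = 6.0808 kWh/t × 2238.4 t/h = 13611.2 kW

P = 13611.2 kW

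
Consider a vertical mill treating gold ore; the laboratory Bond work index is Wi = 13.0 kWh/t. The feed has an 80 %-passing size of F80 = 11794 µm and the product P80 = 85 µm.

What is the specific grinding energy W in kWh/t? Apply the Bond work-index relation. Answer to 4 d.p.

W = 10 Wi / √P80 − 10 Wi / √F80
1/√85 = 0.108465;  1/√11794 = 0.009208
W = 10·13.0·(0.108465 − 0.009208) = 12.9034 kWh/t

W = 12.9034 kWh/t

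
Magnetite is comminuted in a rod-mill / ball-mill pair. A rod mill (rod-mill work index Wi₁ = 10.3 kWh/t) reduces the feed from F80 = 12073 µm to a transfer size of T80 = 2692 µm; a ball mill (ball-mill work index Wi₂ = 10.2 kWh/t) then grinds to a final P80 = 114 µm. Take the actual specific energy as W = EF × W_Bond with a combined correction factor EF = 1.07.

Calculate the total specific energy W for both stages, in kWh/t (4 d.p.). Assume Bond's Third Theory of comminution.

W_Bond = 10·Wi·(1/√P₈₀ − 1/√F₈₀)
Stage 1 (12073→2692 µm, Wi₁=10.3): W₁ = 10·10.3·(0.019274 − 0.009101) = 1.0478 kWh/t
Stage 2 (2692→114 µm, Wi₂=10.2): W₂ = 10·10.2·(0.093659 − 0.019274) = 7.5873 kWh/t
W = W₁ + W₂ = 1.0478 + 7.5873 = 8.6350 kWh/t
With EF = 1.07: W = 8.6350·1.07 = 9.2395 kWh/t

W = 9.2395 kWh/t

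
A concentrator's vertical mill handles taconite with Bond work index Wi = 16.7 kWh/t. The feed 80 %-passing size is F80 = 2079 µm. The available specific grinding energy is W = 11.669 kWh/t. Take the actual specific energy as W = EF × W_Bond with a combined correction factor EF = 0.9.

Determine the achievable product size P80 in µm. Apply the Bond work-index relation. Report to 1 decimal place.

Bond: W = 10·Wi·(1/√P80 − 1/√F80)
W_Bond = W / EF = 11.669 / 0.9 = 12.9656 kWh/t
⇒ 1/√P80 = W_Bond/(10 Wi) + 1/√F80
  = 12.9656/(10·16.7) + 1/√2079 = 0.077638 + 0.021932 = 0.099570
P80 = (1/0.099570)² = 10.0432² = 100.87 µm

P80 = 100.9 µm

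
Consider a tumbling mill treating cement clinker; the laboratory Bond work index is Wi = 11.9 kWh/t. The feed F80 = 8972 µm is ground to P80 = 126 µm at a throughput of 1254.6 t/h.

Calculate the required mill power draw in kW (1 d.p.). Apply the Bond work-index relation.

Bond:  W = 10 Wi (1/√P − 1/√F)
W = 10·11.9·(1/√126 − 1/√8972) = 10·11.9·(0.078530) = 9.3450 kWh/t
Power = W × throughput = 9.3450 kWh/t × 1254.6 t/h = 11724.3 kW

P = 11724.3 kW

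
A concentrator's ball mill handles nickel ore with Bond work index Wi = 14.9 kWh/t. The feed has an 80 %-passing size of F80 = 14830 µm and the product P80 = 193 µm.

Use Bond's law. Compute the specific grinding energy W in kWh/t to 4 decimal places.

W = 9.5017 kWh/t

W = 10 Wi / √P80 − 10 Wi / √F80
1/√193 = 0.071982;  1/√14830 = 0.008212
W = 10·14.9·(0.071982 − 0.008212) = 9.5017 kWh/t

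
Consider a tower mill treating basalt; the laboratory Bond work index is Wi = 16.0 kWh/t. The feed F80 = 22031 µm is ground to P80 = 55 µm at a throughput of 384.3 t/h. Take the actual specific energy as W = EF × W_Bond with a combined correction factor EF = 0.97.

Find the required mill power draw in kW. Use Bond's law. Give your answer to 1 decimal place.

Bond: W = 10·Wi·(1/√P80 − 1/√F80)
W = 10·16.0·(1/√55 − 1/√22031) = 10·16.0·(0.128103) = 20.4964 kWh/t
With EF = 0.97: W = 20.4964·0.97 = 19.8815 kWh/t
P = W·T = 19.8815·384.3 = 7640.5 kW

P = 7640.5 kW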